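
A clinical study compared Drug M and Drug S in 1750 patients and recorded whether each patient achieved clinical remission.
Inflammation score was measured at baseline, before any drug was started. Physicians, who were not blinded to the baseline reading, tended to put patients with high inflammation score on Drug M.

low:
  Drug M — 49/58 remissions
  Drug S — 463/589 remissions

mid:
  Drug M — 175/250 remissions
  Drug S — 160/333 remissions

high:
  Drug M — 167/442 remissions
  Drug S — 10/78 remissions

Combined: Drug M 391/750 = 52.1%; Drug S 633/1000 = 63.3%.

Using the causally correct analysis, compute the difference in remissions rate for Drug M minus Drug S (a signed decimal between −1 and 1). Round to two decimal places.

+0.17

Since inflammation score is a pre-existing factor (not a product of the drug) and it affects the outcome on its own, it is a confounder. The stratified rates, not the pooled rate, identify the causal effect.
Adjusting over the population distribution of inflammation score: 0.370·(0.845−0.786) + 0.333·(0.700−0.480) + 0.297·(0.378−0.128) = +0.169.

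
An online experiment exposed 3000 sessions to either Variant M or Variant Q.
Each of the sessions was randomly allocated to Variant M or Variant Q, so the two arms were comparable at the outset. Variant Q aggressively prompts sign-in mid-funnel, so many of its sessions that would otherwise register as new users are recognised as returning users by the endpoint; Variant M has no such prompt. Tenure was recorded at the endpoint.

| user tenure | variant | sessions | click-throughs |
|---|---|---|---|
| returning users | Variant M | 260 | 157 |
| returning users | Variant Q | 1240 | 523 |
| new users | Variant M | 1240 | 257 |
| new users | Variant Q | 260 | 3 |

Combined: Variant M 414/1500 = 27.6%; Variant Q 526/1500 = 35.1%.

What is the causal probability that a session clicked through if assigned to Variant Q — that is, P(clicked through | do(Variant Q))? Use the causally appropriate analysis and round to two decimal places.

User tenure here is a post-treatment variable shaped by the variant; conditioning on it would introduce bias rather than remove it. The overall comparison is the causal one.
So P(outcome | do(Variant Q)) is just the pooled rate for Variant Q: 526/1500 = 0.351.

0.35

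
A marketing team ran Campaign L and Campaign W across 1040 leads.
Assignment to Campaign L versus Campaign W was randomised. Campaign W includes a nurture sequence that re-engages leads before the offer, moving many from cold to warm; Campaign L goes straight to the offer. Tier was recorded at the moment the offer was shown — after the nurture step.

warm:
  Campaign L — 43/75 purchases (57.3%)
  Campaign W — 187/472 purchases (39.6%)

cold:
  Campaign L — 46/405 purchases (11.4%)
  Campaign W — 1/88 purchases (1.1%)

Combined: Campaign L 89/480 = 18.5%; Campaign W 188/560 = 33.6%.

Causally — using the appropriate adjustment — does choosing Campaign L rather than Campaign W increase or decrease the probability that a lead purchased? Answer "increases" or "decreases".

Stratifying would compare campaigns among leads the campaigns themselves sorted into engagement tier groups — a form of selection on an intermediate. The unconditioned pooled rates give the total causal effect.
Pooled: Campaign L 18.5% vs Campaign W 33.6%; Campaign W is higher overall.

decreases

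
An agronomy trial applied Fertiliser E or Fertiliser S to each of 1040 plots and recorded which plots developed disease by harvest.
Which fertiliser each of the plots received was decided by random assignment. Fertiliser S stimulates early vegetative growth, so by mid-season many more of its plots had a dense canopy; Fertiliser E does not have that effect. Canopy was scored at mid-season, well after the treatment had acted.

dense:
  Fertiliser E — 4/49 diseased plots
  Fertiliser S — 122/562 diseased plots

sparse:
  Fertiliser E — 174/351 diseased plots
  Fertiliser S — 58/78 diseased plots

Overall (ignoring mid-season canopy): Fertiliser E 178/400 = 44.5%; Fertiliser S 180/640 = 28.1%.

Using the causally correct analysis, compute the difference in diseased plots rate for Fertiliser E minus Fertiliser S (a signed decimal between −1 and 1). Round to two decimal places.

Mid-season canopy lies on the pathway fertiliser → mid-season canopy → outcome, so adjusting for it blocks the indirect effect. For the total causal effect of fertiliser, use the unadjusted pooled rates.
The causal difference is the pooled difference: 0.445 − 0.281 = +0.164.

+0.16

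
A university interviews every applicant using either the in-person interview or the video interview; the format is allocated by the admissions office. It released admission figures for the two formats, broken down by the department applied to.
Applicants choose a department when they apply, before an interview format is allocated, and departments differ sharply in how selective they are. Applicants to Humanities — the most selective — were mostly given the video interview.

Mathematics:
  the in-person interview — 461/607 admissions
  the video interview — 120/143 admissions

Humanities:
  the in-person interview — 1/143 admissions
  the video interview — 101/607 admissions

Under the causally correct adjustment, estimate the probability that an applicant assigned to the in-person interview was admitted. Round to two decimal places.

0.38

The imbalance in department arose from how applicants were allocated, not from anything the interview format did; and department independently affects the outcome. The pooled gap is confounded — condition on department.
Standardising the in-person interview to the population department mix: 0.500·461/607 + 0.500·1/143 = 0.383.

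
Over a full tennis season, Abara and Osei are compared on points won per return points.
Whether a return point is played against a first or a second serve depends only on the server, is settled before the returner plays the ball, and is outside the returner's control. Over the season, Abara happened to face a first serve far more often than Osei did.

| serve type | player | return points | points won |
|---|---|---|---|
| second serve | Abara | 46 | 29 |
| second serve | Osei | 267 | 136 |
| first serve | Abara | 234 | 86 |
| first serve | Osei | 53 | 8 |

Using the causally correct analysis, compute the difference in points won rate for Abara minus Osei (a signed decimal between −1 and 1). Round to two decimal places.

Serve type differs across players for reasons unrelated to any effect of the player itself, and it separately predicts the outcome — a classic confounder. We must compare within serve type levels.
Adjusting over the population distribution of serve type: 0.522·(0.630−0.509) + 0.478·(0.368−0.151) = +0.167.

+0.17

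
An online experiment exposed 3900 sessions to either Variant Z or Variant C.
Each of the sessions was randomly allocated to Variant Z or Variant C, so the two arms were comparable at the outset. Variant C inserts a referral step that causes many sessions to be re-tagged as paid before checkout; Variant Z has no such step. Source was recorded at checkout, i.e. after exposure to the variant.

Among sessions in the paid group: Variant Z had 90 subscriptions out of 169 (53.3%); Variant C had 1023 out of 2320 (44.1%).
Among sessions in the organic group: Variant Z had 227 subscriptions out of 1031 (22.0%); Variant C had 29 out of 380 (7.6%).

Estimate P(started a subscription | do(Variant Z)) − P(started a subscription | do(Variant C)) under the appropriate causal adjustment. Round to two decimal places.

-0.13

Stratifying would compare variants among sessions the variants themselves sorted into traffic source groups — a form of selection on an intermediate. The unconditioned pooled rates give the total causal effect.
The causal difference is the pooled difference: 0.264 − 0.390 = -0.125.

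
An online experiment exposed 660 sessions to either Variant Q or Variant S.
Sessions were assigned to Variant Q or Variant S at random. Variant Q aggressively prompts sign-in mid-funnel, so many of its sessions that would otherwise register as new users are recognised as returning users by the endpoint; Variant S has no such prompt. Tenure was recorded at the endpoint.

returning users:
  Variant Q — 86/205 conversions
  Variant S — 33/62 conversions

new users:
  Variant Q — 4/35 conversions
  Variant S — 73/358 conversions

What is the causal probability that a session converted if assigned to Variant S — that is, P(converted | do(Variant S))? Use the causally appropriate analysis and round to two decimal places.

Stratifying would compare variants among sessions the variants themselves sorted into user tenure groups — a form of selection on an intermediate. The unconditioned pooled rates give the total causal effect.
So P(outcome | do(Variant S)) is just the pooled rate for Variant S: 106/420 = 0.252.

0.25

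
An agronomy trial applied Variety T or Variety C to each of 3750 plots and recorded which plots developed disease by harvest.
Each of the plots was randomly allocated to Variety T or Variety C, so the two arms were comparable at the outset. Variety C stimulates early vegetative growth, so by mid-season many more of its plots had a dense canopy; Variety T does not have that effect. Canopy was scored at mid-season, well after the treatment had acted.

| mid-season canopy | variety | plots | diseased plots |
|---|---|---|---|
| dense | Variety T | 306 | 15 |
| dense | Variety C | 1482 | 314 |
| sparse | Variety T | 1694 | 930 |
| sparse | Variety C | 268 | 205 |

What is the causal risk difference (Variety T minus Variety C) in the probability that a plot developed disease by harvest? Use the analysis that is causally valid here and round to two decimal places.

The stratified and pooled comparisons disagree (Variety T wins within each mid-season canopy; Variety C wins overall), so the answer turns on the causal role of mid-season canopy.
Mid-season canopy here is a post-treatment variable shaped by the variety; conditioning on it would introduce bias rather than remove it. The overall comparison is the causal one.
The causal difference is the pooled difference: 0.472 − 0.297 = +0.176.

+0.18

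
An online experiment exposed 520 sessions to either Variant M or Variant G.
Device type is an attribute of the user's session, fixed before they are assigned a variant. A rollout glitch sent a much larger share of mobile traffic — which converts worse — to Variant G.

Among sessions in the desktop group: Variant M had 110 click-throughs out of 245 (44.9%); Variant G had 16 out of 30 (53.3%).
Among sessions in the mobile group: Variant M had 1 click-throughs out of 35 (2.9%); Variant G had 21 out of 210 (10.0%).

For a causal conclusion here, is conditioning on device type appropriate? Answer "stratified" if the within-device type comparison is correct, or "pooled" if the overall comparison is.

The stratified and pooled comparisons disagree (Variant G wins within each device type; Variant M wins overall), so the answer turns on the causal role of device type.
The imbalance in device type arose from how sessions were allocated, not from anything the variant did; and device type independently affects the outcome. The pooled gap is confounded — condition on device type.
Within each level — desktop: 44.9% vs 53.3%; mobile: 2.9% vs 10.0% — Variant G is higher every time.

stratified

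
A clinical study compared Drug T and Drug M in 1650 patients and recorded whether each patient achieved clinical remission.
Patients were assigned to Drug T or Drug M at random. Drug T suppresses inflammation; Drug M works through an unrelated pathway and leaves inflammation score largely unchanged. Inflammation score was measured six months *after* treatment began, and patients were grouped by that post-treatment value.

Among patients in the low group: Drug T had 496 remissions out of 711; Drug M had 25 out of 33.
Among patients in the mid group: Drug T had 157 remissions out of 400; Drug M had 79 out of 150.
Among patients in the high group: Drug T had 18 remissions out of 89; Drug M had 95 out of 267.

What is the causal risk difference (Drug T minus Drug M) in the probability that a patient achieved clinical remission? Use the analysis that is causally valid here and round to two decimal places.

Inflammation score is recorded after the drug and is itself shifted by it — it sits on the causal path from drug to outcome. Conditioning on a mediator would strip out part of the effect we want; the pooled comparison gives the total causal effect.
The causal difference is the pooled difference: 0.559 − 0.442 = +0.117.

+0.12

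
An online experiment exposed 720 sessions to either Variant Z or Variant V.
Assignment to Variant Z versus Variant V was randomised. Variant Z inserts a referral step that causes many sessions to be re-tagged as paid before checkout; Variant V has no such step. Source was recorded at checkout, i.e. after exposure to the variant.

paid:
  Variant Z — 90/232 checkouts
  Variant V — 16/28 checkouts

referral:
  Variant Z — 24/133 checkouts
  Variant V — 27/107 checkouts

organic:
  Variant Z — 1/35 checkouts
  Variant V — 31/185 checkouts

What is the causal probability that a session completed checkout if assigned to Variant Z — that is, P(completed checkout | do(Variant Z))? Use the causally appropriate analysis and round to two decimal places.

The stratified and pooled comparisons disagree (Variant V wins within each traffic source; Variant Z wins overall), so the answer turns on the causal role of traffic source.
Stratifying would compare variants among sessions the variants themselves sorted into traffic source groups — a form of selection on an intermediate. The unconditioned pooled rates give the total causal effect.
So P(outcome | do(Variant Z)) is just the pooled rate for Variant Z: 115/400 = 0.287.

0.29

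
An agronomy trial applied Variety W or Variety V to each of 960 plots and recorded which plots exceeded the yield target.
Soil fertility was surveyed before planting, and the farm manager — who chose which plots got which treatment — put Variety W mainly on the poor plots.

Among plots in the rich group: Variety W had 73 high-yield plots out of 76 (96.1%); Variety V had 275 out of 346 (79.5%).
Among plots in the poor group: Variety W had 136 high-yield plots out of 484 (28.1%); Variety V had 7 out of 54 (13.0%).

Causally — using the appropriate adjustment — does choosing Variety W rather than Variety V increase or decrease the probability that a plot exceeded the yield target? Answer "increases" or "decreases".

increases

Soil fertility is set before the variety has any effect — it is not caused by the variety — and it independently drives the outcome. That makes it a confounder, so the causal comparison is within soil fertility levels.
Within each level — rich: 96.1% vs 79.5%; poor: 28.1% vs 13.0% — Variety W is higher every time.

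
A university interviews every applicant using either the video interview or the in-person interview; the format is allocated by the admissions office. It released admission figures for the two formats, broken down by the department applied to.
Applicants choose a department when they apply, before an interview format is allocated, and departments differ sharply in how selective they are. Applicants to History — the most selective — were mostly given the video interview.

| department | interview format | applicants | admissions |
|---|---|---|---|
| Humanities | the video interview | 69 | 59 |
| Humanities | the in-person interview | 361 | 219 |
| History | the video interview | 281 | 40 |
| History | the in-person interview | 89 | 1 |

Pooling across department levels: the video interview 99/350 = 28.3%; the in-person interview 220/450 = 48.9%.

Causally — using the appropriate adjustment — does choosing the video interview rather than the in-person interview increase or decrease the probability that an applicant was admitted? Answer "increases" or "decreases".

Department differs across interview formats for reasons unrelated to any effect of the interview format itself, and it separately predicts the outcome — a classic confounder. We must compare within department levels.
Within each level — Humanities: 85.5% vs 60.7%; History: 14.2% vs 1.1% — the video interview is higher every time.

increases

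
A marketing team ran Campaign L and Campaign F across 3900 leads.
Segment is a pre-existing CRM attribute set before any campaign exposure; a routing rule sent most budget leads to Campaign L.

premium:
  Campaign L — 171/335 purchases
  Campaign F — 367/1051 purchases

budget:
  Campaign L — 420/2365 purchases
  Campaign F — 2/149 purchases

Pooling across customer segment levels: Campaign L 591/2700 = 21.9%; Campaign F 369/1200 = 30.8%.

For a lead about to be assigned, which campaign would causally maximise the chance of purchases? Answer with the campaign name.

Here customer segment is a common cause — it drives both which campaign a case falls under and the outcome. The crude comparison mixes populations; the stratum-specific rates are the causally relevant ones.
Within each level — premium: 51.0% vs 34.9%; budget: 17.8% vs 1.3% — Campaign L is higher every time.

Campaign L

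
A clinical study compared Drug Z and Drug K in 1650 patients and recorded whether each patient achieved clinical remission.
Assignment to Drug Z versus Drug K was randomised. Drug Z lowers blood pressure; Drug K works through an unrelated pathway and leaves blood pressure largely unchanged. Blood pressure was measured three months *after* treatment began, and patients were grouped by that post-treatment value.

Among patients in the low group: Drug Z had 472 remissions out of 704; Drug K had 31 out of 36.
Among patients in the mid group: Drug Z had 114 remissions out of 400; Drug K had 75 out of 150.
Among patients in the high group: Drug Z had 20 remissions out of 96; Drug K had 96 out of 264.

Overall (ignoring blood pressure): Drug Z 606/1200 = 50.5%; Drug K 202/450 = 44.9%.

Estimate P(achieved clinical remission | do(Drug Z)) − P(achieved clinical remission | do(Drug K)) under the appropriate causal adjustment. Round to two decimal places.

Within every blood pressure level Drug K has the higher rate, yet pooled Drug Z does — Simpson's reversal.
The distribution of blood pressure is itself part of what the drug does — it is an intermediate outcome. Holding it fixed would remove that part of the effect; the total effect is the pooled difference.
The causal difference is the pooled difference: 0.505 − 0.449 = +0.056.

+0.06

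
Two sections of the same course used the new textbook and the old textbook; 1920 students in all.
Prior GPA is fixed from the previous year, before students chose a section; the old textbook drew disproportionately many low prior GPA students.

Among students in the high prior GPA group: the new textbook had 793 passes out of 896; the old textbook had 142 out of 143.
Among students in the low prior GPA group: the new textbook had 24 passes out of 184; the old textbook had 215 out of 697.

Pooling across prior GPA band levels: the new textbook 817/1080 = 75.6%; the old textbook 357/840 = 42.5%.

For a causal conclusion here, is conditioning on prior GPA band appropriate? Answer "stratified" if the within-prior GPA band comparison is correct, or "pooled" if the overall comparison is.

The prior GPA band-specific comparison favours the old textbook throughout, but the pooled figures favour the new textbook. The question is whether to condition on prior GPA band.
Prior GPA band differs across teaching methods for reasons unrelated to any effect of the teaching method itself, and it separately predicts the outcome — a classic confounder. We must compare within prior GPA band levels.
Within each level — high prior GPA: 88.5% vs 99.3%; low prior GPA: 13.0% vs 30.8% — the old textbook is higher every time.

stratified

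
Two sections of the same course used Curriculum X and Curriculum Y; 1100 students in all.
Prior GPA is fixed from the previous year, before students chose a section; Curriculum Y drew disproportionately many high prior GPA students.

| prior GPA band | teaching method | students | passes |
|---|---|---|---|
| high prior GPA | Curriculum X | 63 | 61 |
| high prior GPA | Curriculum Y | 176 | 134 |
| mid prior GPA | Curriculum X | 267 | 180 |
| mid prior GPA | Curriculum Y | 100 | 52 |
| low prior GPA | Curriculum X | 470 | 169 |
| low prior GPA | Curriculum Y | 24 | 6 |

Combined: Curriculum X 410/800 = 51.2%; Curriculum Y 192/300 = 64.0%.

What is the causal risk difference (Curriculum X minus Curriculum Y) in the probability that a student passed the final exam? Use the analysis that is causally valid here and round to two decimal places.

+0.15

Curriculum X is higher inside every prior GPA band stratum but Curriculum Y is higher in aggregate. Whether to stratify depends on how prior GPA band relates to the teaching method.
The imbalance in prior GPA band arose from how students were allocated, not from anything the teaching method did; and prior GPA band independently affects the outcome. The pooled gap is confounded — condition on prior GPA band.
Adjusting over the population distribution of prior GPA band: 0.217·(0.968−0.761) + 0.334·(0.674−0.520) + 0.449·(0.360−0.250) = +0.146.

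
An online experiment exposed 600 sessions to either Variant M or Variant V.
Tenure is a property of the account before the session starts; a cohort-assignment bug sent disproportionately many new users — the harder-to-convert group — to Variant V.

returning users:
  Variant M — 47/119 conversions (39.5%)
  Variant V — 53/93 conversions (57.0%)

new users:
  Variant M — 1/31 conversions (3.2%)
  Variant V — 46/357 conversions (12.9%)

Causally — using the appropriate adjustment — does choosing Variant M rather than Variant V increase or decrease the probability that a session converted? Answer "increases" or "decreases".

Since user tenure is a pre-existing factor (not a product of the variant) and it affects the outcome on its own, it is a confounder. The stratified rates, not the pooled rate, identify the causal effect.
Within each level — returning users: 39.5% vs 57.0%; new users: 3.2% vs 12.9% — Variant V is higher every time.

decreases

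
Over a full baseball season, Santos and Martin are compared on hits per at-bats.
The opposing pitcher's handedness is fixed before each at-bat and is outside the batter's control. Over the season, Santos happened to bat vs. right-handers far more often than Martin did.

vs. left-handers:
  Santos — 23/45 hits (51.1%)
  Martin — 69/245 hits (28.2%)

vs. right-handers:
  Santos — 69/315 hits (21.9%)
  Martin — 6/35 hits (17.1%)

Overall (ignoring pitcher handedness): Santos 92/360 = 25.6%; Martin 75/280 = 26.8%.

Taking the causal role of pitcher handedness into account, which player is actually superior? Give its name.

Santos

Pitcher handedness is set before the player has any effect — it is not caused by the player — and it independently drives the outcome. That makes it a confounder, so the causal comparison is within pitcher handedness levels.
Within each level — vs. left-handers: 51.1% vs 28.2%; vs. right-handers: 21.9% vs 17.1% — Santos is higher every time.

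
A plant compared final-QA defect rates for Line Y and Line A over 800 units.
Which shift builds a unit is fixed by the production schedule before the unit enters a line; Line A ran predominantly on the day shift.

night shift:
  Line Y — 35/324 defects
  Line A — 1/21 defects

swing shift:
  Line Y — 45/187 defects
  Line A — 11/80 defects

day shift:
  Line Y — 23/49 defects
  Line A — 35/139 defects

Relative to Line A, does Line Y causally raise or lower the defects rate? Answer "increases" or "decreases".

increases

The imbalance in shift arose from how units were allocated, not from anything the line did; and shift independently affects the outcome. The pooled gap is confounded — condition on shift.
Within each level — night shift: 10.8% vs 4.8%; swing shift: 24.1% vs 13.8%; day shift: 46.9% vs 25.2% — Line A is lower every time.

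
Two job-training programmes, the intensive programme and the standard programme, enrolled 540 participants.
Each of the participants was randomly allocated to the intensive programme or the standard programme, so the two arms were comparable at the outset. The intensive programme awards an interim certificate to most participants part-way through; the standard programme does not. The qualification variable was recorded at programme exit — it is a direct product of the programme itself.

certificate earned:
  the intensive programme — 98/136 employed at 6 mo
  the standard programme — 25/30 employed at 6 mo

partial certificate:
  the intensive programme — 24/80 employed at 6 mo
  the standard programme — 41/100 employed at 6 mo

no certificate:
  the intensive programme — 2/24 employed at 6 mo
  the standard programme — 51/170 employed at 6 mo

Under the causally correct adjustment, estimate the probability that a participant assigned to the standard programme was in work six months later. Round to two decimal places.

the standard programme is higher inside every qualification attained during the programme stratum but the intensive programme is higher in aggregate. Whether to stratify depends on how qualification attained during the programme relates to the programme.
Qualification attained during the programme is downstream of the programme. One should not condition on a consequence of treatment, so the overall rates are the right comparison.
So P(outcome | do(the standard programme)) is just the pooled rate for the standard programme: 117/300 = 0.390.

0.39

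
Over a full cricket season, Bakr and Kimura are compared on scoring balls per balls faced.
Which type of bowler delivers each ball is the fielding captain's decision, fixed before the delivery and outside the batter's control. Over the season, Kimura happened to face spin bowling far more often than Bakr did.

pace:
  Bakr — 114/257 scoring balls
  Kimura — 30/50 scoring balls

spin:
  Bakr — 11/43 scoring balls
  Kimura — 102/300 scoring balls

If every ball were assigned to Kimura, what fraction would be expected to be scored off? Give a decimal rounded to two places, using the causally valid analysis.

0.46

Kimura is higher inside every bowling type stratum but Bakr is higher in aggregate. Whether to stratify depends on how bowling type relates to the player.
Bowling type is set before the player has any effect — it is not caused by the player — and it independently drives the outcome. That makes it a confounder, so the causal comparison is within bowling type levels.
Standardising Kimura to the population bowling type mix: 0.472·30/50 + 0.528·102/300 = 0.463.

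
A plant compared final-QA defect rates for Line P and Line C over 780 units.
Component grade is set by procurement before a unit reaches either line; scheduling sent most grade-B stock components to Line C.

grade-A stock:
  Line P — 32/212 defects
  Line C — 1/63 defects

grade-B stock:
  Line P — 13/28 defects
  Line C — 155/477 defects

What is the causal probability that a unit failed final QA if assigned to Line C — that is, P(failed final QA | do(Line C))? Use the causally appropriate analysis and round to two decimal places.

0.22

Component grade differs across lines for reasons unrelated to any effect of the line itself, and it separately predicts the outcome — a classic confounder. We must compare within component grade levels.
Standardising Line C to the population component grade mix: 0.353·1/63 + 0.647·155/477 = 0.216.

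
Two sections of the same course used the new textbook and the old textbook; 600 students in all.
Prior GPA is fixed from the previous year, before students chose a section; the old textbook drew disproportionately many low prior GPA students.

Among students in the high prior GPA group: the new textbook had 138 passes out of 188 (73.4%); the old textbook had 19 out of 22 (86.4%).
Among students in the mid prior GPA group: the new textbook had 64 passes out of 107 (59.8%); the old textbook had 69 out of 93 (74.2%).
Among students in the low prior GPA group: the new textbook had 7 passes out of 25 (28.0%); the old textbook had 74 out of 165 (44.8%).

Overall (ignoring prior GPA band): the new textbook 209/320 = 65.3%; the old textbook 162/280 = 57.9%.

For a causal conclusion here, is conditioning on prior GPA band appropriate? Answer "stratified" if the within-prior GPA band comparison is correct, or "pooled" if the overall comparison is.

The prior GPA band-specific comparison favours the old textbook throughout, but the pooled figures favour the new textbook. The question is whether to condition on prior GPA band.
Prior GPA band satisfies the back-door criterion: it is not a descendant of the teaching method, and it blocks the spurious path from teaching method to outcome. Adjusting for it (i.e., using the within-prior GPA band rates) gives the causal effect.
Within each level — high prior GPA: 73.4% vs 86.4%; mid prior GPA: 59.8% vs 74.2%; low prior GPA: 28.0% vs 44.8% — the old textbook is higher every time.

stratified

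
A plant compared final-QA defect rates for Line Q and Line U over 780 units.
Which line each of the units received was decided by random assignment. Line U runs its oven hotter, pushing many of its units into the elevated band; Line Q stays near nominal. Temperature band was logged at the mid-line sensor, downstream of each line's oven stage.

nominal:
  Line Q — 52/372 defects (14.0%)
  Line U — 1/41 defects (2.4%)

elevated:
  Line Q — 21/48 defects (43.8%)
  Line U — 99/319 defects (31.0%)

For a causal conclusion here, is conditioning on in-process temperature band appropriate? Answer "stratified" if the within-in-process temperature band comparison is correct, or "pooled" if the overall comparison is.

pooled

Within every in-process temperature band level Line U has the lower rate, yet pooled Line Q does — Simpson's reversal.
Stratifying would compare lines among units the lines themselves sorted into in-process temperature band groups — a form of selection on an intermediate. The unconditioned pooled rates give the total causal effect.
Pooled: Line Q 17.4% vs Line U 27.8%; Line Q is lower overall.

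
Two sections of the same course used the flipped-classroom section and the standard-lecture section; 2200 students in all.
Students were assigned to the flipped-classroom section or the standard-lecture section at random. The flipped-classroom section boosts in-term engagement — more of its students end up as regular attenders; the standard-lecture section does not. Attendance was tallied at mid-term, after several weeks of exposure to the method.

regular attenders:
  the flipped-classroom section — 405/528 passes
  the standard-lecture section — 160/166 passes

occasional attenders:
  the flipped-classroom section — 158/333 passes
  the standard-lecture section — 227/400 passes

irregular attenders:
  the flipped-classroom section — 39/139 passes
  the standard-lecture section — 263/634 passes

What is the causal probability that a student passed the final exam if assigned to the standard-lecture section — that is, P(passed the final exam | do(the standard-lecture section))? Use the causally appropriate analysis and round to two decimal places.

0.54

The mid-term attendance-specific comparison favours the standard-lecture section throughout, but the pooled figures favour the flipped-classroom section. The question is whether to condition on mid-term attendance.
Mid-term attendance is downstream of the teaching method. One should not condition on a consequence of treatment, so the overall rates are the right comparison.
So P(outcome | do(the standard-lecture section)) is just the pooled rate for the standard-lecture section: 650/1200 = 0.542.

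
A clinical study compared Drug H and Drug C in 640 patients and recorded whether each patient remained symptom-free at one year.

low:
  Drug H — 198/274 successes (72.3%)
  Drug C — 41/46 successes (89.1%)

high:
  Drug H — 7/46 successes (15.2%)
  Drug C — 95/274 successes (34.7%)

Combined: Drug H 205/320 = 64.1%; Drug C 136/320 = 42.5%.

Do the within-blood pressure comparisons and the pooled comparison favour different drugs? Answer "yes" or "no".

yes

Within each blood pressure level (low 72.3% vs 89.1%; high 15.2% vs 34.7%), Drug C has the higher rate every time. Pooled: 64.1% vs 42.5% — Drug H has the higher rate overall. The two comparisons disagree.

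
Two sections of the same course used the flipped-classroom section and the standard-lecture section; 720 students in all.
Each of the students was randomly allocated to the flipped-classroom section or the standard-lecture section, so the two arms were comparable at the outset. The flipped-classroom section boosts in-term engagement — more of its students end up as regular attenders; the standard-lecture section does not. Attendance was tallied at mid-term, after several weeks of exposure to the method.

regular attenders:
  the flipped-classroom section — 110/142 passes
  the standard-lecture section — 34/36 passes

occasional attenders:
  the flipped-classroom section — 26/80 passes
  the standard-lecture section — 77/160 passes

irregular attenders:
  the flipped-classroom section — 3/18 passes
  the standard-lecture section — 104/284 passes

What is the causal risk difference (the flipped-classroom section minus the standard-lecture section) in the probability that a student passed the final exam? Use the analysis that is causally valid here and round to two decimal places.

+0.13

The mid-term attendance-specific comparison favours the standard-lecture section throughout, but the pooled figures favour the flipped-classroom section. The question is whether to condition on mid-term attendance.
Mid-term attendance lies on the pathway teaching method → mid-term attendance → outcome, so adjusting for it blocks the indirect effect. For the total causal effect of teaching method, use the unadjusted pooled rates.
The causal difference is the pooled difference: 0.579 − 0.448 = +0.131.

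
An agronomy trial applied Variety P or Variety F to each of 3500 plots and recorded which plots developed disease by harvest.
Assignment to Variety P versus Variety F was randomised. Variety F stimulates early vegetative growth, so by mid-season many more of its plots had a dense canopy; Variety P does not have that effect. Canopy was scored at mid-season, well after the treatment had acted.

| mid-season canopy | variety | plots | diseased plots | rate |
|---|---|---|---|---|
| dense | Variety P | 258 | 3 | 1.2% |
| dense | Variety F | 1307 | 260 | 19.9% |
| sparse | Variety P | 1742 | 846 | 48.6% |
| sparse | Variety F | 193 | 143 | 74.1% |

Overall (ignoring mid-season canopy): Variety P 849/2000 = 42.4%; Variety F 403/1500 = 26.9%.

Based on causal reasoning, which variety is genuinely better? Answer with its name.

Variety F

Mid-season canopy here is a post-treatment variable shaped by the variety; conditioning on it would introduce bias rather than remove it. The overall comparison is the causal one.
Pooled: Variety P 42.4% vs Variety F 26.9%; Variety F is lower overall.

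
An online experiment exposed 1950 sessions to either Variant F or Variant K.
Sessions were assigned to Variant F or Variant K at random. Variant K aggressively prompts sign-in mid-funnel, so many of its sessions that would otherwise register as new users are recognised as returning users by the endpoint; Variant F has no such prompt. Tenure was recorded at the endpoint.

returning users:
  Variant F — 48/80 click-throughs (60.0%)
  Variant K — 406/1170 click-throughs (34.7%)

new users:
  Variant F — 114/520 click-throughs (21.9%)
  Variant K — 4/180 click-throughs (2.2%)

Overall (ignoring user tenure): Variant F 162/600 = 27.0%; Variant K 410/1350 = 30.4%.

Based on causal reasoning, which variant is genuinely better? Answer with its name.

Variant K

The user tenure-specific comparison favours Variant F throughout, but the pooled figures favour Variant K. The question is whether to condition on user tenure.
User tenure here is a post-treatment variable shaped by the variant; conditioning on it would introduce bias rather than remove it. The overall comparison is the causal one.
Pooled: Variant F 27.0% vs Variant K 30.4%; Variant K is higher overall.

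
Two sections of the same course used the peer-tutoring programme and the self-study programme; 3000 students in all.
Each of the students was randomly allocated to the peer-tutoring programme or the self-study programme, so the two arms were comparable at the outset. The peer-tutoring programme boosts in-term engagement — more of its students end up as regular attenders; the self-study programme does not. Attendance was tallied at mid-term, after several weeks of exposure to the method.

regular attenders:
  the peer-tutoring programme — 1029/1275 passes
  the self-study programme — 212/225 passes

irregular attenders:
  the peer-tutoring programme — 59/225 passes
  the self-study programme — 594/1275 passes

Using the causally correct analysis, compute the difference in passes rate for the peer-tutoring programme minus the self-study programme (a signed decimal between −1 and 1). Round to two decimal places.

The distribution of mid-term attendance is itself part of what the teaching method does — it is an intermediate outcome. Holding it fixed would remove that part of the effect; the total effect is the pooled difference.
The causal difference is the pooled difference: 0.725 − 0.537 = +0.188.

+0.19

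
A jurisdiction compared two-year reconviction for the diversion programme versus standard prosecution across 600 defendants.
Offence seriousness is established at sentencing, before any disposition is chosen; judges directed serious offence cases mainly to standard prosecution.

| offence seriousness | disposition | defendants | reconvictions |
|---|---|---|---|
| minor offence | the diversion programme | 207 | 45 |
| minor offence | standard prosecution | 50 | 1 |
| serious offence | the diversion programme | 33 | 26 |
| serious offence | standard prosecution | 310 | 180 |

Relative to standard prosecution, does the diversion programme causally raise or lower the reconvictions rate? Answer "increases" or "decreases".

increases

Nothing the disposition does changes offence seriousness; the imbalance is an allocation artefact. With offence seriousness also predicting the outcome, the pooled figure is confounded, and the within-stratum comparison is the causal one.
Within each level — minor offence: 21.7% vs 2.0%; serious offence: 78.8% vs 58.1% — standard prosecution is lower every time.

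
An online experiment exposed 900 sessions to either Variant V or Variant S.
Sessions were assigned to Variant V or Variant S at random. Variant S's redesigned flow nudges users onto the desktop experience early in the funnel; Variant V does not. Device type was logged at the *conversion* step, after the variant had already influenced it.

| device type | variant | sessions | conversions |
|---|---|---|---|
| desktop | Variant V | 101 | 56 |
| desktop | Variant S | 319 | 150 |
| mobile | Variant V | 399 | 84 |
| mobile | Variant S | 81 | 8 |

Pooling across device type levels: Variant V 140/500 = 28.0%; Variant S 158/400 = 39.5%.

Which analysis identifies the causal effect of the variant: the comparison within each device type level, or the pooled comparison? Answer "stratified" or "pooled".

Device type is downstream of the variant. One should not condition on a consequence of treatment, so the overall rates are the right comparison.
Pooled: Variant V 28.0% vs Variant S 39.5%; Variant S is higher overall.

pooled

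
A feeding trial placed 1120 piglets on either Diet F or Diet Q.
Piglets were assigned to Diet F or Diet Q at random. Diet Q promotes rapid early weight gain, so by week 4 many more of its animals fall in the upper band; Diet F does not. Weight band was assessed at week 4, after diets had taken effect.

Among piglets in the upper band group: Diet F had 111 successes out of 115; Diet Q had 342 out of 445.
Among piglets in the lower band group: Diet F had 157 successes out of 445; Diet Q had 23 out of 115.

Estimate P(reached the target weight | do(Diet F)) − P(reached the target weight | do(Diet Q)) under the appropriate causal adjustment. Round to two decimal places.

Stratifying would compare diets among piglets the diets themselves sorted into week-4 weight band groups — a form of selection on an intermediate. The unconditioned pooled rates give the total causal effect.
The causal difference is the pooled difference: 0.479 − 0.652 = -0.173.

-0.17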